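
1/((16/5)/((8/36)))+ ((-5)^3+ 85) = -2875/72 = -39.93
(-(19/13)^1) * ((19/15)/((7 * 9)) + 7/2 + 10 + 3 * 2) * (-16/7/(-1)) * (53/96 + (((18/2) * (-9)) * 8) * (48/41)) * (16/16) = 2091553045237/42309540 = 49434.55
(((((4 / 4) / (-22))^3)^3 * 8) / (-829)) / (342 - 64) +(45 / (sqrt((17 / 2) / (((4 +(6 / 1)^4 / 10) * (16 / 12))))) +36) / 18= 69557419617694977 / 34778709808847488 +2 * sqrt(85170) / 51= 13.44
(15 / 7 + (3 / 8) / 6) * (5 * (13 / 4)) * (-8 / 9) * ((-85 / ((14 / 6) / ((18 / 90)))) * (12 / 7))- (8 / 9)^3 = 198618383 / 500094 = 397.16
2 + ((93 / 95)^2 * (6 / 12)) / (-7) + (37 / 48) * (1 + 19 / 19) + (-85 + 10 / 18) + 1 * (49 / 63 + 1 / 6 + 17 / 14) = -119495513 / 1516200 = -78.81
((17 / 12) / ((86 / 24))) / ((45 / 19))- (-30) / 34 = 34516 / 32895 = 1.05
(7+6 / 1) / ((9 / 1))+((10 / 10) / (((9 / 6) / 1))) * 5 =43 / 9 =4.78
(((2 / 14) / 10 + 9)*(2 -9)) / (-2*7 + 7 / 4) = 1262 / 245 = 5.15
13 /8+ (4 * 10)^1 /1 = 333 /8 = 41.62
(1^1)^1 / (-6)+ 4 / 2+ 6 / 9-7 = -9 / 2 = -4.50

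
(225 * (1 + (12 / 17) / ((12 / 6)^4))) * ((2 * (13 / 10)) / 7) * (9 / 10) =74763 / 952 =78.53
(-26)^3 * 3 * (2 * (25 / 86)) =-1318200 / 43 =-30655.81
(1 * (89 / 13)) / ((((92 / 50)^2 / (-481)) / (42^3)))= -72061609.17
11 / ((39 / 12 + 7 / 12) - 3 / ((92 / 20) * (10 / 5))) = 69 / 22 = 3.14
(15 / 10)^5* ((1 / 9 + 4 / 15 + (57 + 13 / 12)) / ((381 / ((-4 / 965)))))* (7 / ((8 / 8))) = -662949 / 19608800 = -0.03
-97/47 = -2.06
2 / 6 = 1 / 3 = 0.33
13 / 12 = 1.08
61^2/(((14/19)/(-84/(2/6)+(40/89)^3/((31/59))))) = -194543916898886/152978273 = -1271709.46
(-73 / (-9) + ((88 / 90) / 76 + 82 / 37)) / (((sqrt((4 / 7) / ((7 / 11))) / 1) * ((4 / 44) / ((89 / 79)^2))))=9068689532 * sqrt(11) / 197434035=152.34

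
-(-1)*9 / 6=3 / 2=1.50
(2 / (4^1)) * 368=184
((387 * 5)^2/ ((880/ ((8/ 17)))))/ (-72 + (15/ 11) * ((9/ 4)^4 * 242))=5325120/ 22301807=0.24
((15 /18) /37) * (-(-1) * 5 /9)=0.01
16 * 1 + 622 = 638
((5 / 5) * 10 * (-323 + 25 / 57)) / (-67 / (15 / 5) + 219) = -18386 / 1121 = -16.40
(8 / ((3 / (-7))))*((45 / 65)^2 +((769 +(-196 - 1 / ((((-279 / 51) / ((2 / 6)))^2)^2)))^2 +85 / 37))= -4221074114049923362849657100144 / 688720974940100627547399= -6128859.53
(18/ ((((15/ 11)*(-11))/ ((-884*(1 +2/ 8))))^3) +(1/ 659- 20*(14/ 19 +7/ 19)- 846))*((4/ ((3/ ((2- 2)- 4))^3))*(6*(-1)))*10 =1383768363934720/ 338067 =4093177872.83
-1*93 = -93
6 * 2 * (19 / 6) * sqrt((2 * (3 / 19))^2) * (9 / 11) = 108 / 11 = 9.82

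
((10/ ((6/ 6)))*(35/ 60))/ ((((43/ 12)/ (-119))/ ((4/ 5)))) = -6664/ 43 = -154.98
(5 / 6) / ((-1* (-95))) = 1 / 114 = 0.01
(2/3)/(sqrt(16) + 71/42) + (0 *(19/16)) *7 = 28/239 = 0.12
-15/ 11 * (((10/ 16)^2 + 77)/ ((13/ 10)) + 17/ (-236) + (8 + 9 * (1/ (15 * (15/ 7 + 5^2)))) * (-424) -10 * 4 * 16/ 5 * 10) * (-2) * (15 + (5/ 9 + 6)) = -402058399247/ 1479720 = -271712.49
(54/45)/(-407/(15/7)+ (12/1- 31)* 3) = -0.00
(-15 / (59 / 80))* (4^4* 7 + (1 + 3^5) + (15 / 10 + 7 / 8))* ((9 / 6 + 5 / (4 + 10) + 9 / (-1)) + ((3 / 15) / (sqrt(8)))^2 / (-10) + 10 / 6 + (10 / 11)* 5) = 7015776917 / 181720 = 38607.62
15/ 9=5/ 3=1.67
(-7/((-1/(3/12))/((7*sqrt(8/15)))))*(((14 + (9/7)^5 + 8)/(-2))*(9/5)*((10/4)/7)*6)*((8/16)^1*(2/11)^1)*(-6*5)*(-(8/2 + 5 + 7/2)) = -289442025*sqrt(30)/105644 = -15006.43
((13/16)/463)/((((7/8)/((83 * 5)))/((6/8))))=16185/25928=0.62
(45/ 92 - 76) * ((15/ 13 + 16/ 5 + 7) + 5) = -7384661/ 5980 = -1234.89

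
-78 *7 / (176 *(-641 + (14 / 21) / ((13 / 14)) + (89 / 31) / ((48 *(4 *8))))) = 21123648 / 4359724105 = 0.00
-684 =-684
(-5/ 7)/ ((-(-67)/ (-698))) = 3490/ 469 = 7.44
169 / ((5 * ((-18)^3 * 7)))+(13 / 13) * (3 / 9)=67871 / 204120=0.33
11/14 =0.79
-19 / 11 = -1.73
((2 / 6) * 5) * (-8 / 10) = -4 / 3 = -1.33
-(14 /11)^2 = -196 /121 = -1.62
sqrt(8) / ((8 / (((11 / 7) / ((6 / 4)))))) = 0.37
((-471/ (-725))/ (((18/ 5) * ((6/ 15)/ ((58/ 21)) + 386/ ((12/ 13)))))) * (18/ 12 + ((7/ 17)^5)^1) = 674030045/ 1033459955734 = 0.00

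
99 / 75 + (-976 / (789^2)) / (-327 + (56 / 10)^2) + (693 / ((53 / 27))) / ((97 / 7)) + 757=463498564413530633 / 591350299681275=783.80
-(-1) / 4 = 1 / 4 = 0.25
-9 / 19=-0.47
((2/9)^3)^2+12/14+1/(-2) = 2658101/7440174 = 0.36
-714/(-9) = 238/3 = 79.33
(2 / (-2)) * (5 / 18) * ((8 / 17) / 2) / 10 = -1 / 153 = -0.01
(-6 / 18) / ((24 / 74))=-37 / 36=-1.03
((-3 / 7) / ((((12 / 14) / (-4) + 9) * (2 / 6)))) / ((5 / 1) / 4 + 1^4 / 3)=-72 / 779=-0.09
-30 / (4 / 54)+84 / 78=-5251 / 13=-403.92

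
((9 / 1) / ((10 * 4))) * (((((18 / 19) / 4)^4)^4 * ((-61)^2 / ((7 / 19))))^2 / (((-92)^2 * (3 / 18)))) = 1283640485941152936533362983088847318667 / 8210500279534194832029059226454807751919642692676485120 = 0.00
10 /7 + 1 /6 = 67 /42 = 1.60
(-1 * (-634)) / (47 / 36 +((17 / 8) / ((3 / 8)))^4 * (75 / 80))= 273888 / 418169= 0.65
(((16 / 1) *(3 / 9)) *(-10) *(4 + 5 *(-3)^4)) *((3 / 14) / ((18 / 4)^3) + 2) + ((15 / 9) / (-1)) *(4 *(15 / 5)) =-222990700 / 5103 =-43697.96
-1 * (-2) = 2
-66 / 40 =-33 / 20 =-1.65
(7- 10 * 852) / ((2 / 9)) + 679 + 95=-37534.50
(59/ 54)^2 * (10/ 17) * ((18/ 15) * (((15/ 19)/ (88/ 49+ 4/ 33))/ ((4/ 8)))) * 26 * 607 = 14805559769/ 1351755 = 10952.84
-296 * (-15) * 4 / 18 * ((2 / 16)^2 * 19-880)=-3471895 / 4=-867973.75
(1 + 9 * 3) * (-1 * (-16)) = 448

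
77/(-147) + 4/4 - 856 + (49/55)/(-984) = -108035661/126280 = -855.52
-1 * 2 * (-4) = 8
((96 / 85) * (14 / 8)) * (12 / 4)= 504 / 85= 5.93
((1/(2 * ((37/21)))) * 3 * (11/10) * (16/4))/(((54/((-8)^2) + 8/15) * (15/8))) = 177408/122285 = 1.45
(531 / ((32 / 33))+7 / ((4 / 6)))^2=318943881 / 1024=311468.63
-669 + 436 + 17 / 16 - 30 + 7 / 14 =-4183 / 16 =-261.44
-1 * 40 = -40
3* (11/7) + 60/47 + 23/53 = 112030/17437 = 6.42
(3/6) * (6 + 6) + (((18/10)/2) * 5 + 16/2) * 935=23387/2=11693.50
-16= -16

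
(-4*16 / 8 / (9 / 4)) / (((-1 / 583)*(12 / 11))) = 1900.15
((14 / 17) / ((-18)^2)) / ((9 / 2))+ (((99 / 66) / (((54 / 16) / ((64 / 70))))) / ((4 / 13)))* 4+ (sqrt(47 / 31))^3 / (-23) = 5.20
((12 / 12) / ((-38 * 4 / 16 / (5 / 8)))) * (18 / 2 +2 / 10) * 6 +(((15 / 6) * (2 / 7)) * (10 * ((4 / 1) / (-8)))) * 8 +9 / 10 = -41633 / 1330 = -31.30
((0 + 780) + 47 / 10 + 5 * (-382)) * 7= -78771 / 10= -7877.10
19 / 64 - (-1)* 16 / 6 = 2.96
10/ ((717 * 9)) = 10/ 6453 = 0.00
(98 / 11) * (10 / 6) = 490 / 33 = 14.85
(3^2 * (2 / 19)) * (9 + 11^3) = 24120 / 19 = 1269.47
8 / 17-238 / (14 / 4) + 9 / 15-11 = -6624 / 85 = -77.93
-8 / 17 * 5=-40 / 17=-2.35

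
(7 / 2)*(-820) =-2870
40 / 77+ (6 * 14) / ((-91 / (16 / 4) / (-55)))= 203800 / 1001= 203.60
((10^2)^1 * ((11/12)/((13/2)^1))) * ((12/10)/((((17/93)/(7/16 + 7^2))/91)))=28321755/68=416496.40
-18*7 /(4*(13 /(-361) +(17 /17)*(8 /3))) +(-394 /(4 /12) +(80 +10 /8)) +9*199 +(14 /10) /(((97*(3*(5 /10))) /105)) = 107270145 /157916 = 679.29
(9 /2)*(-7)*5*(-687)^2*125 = -18583779375 /2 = -9291889687.50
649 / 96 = 6.76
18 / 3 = 6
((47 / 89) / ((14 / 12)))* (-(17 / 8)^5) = -200199837 / 10207232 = -19.61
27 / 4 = 6.75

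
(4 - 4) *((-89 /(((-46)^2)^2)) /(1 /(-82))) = 0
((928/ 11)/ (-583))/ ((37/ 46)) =-42688/ 237281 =-0.18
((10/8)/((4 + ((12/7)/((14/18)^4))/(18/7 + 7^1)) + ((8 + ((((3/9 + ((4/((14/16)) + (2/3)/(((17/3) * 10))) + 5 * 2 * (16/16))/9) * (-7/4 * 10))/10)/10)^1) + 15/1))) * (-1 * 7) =-21536069625/66817262023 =-0.32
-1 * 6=-6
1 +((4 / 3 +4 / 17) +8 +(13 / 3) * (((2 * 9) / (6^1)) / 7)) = 12.43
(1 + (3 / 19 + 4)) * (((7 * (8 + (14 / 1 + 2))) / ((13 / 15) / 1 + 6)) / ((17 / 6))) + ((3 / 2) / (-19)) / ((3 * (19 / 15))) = 56280615 / 1264222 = 44.52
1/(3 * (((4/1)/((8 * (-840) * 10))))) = -5600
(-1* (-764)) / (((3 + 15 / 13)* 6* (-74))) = -2483 / 5994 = -0.41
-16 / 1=-16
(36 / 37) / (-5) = -36 / 185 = -0.19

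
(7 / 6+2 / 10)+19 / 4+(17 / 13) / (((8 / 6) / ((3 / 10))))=10001 / 1560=6.41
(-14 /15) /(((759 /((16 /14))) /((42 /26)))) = -0.00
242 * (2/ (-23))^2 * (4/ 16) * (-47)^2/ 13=534578/ 6877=77.73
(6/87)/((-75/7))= -14/2175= -0.01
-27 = -27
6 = 6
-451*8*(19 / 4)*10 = -171380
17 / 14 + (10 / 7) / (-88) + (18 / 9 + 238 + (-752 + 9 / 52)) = -1022279 / 2002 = -510.63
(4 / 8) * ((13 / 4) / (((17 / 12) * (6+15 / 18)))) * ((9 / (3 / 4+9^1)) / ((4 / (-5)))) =-0.19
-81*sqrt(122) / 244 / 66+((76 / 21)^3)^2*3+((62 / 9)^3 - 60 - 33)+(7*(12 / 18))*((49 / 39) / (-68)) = 264384594965207 / 37908625482 - 27*sqrt(122) / 5368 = 6974.20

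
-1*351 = -351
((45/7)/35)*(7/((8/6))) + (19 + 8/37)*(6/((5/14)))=1677267/5180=323.80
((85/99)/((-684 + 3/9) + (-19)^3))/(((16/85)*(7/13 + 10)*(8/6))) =-93925/2182425344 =-0.00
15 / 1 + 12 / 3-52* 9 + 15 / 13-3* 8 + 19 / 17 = -104031 / 221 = -470.73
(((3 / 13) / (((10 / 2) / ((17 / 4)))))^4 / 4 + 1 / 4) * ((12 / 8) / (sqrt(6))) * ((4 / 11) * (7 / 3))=32035676407 * sqrt(6) / 603208320000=0.13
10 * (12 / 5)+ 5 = 29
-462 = -462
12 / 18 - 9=-25 / 3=-8.33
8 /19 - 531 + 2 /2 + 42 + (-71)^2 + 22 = 4575.42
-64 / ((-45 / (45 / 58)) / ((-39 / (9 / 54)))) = -7488 / 29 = -258.21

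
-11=-11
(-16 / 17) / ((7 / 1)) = -16 / 119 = -0.13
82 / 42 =41 / 21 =1.95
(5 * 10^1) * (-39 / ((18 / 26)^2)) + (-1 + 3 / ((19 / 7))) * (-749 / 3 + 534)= -2071796 / 513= -4038.59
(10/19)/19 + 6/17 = 2336/6137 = 0.38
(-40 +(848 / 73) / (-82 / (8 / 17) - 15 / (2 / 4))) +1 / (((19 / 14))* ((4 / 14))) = -2235221 / 59641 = -37.48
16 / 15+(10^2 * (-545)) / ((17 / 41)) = -33517228 / 255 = -131440.11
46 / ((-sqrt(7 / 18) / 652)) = -48094.20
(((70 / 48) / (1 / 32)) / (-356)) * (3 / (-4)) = 35 / 356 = 0.10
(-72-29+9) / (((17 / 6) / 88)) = -48576 / 17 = -2857.41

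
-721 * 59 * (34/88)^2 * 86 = -528632153/968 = -546107.60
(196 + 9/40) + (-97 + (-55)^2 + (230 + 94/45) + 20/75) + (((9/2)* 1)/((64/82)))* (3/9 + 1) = 2422273/720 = 3364.27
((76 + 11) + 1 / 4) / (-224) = -349 / 896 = -0.39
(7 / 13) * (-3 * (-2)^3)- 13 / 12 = 1847 / 156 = 11.84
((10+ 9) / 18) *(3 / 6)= 19 / 36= 0.53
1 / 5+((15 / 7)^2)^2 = 255526 / 12005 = 21.28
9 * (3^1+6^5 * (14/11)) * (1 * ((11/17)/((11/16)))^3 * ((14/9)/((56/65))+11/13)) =8140268544/41327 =196972.16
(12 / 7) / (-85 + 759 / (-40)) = -480 / 29113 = -0.02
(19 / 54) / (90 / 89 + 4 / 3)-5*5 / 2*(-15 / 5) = 424241 / 11268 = 37.65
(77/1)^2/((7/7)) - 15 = 5914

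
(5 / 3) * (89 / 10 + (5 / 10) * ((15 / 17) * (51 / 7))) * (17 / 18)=3604 / 189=19.07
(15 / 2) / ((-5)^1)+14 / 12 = -1 / 3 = -0.33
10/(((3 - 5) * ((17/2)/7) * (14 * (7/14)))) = -0.59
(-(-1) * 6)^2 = 36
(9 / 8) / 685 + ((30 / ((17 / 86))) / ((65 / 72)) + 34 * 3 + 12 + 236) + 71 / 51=1887476887 / 3633240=519.50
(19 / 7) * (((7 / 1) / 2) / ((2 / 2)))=19 / 2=9.50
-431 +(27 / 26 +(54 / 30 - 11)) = -57091 / 130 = -439.16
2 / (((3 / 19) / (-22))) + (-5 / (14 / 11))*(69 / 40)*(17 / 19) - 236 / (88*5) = -100162763 / 351120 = -285.27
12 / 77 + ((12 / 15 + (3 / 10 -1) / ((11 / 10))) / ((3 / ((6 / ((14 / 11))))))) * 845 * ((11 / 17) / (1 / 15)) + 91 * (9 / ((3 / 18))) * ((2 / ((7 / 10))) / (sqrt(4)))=11949999 / 1309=9129.11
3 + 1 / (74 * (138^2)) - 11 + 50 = 59188753 / 1409256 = 42.00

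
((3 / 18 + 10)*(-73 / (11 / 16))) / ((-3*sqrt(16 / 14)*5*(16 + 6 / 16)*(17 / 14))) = 997472*sqrt(14) / 1102365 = 3.39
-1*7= -7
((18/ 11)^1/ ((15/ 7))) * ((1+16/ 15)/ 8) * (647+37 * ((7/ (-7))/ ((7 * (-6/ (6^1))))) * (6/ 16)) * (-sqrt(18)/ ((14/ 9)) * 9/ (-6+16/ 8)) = 273771819 * sqrt(2)/ 492800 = 785.66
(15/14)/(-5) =-3/14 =-0.21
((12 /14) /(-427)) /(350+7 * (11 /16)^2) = -512 /90115361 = -0.00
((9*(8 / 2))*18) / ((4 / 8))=1296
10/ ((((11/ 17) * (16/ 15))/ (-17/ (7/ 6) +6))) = -19125/ 154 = -124.19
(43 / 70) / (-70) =-43 / 4900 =-0.01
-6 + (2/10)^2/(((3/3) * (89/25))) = -533/89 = -5.99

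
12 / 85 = 0.14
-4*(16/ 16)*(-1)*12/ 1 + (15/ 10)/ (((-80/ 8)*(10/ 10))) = 957/ 20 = 47.85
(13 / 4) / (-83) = -13 / 332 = -0.04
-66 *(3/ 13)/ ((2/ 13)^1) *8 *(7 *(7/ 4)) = -9702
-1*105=-105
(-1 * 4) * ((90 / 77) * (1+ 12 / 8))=-900 / 77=-11.69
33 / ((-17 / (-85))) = 165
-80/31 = -2.58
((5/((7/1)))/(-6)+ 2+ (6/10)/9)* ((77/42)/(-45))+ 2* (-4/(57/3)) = -0.50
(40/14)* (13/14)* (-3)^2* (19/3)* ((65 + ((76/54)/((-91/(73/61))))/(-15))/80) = 2776524131/22596840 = 122.87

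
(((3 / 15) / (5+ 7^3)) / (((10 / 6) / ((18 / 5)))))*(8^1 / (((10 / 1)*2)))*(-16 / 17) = -144 / 308125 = -0.00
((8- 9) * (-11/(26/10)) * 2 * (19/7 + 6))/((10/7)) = 671/13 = 51.62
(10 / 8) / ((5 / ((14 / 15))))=7 / 30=0.23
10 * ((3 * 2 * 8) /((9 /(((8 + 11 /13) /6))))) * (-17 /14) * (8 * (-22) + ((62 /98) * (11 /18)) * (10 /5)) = 6042905000 /361179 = 16731.05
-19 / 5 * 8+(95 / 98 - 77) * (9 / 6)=-141557 / 980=-144.45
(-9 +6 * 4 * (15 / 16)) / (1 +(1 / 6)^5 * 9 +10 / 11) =7.07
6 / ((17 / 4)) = 24 / 17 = 1.41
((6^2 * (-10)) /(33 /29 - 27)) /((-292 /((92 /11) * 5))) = -8004 /4015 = -1.99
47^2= 2209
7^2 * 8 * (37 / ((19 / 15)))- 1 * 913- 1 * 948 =182201 / 19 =9589.53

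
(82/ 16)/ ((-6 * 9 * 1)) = -41/ 432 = -0.09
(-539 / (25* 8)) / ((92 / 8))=-539 / 2300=-0.23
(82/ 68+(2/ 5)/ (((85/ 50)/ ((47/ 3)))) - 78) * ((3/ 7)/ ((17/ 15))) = -111855/ 4046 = -27.65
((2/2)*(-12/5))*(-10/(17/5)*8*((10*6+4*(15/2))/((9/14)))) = 134400/17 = 7905.88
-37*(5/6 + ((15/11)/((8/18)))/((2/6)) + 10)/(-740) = 529/528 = 1.00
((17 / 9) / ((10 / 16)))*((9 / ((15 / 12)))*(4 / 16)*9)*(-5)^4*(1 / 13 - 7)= -211846.15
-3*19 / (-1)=57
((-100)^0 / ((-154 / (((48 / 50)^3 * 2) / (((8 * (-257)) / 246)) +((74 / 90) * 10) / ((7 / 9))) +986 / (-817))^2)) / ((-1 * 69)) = -0.00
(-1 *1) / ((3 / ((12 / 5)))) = -4 / 5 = -0.80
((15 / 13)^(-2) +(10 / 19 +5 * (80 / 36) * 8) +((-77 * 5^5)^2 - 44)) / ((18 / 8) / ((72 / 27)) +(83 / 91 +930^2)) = 80087820376357248 / 1196332108675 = 66944.47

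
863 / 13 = 66.38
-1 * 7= -7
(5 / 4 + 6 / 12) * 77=539 / 4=134.75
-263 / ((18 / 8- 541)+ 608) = -1052 / 277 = -3.80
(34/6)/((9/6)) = 34/9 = 3.78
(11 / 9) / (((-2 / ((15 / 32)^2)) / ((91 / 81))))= -25025 / 165888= -0.15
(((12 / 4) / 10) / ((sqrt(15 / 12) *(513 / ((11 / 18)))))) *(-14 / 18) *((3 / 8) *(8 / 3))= -0.00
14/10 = 7/5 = 1.40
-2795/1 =-2795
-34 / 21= -1.62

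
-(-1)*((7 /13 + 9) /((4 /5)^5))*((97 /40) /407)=0.17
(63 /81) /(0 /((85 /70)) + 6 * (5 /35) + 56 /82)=2009 /3978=0.51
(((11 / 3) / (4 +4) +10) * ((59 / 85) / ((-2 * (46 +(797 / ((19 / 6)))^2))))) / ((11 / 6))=-5346049 / 171173292400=-0.00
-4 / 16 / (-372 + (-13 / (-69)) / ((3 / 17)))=207 / 307132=0.00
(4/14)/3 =2/21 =0.10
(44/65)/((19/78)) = 264/95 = 2.78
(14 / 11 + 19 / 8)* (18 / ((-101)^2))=0.01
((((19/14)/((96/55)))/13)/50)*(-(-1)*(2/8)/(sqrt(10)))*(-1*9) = -627*sqrt(10)/2329600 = -0.00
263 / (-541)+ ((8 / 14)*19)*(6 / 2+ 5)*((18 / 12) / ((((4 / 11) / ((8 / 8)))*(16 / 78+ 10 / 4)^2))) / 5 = 7845125747 / 843005135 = 9.31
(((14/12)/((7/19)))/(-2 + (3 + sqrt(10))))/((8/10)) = -95/216 + 95 *sqrt(10)/216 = 0.95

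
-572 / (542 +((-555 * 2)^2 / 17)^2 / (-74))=82654 / 10257154181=0.00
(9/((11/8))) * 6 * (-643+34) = -263088/11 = -23917.09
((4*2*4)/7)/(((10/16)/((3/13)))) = 768/455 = 1.69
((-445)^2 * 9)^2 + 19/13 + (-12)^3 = 41292237335680/13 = 3176325948898.46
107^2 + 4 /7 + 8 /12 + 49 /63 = 721414 /63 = 11451.02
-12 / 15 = -4 / 5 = -0.80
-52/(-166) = 26/83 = 0.31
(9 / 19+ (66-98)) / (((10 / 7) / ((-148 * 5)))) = 310282 / 19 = 16330.63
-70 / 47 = -1.49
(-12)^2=144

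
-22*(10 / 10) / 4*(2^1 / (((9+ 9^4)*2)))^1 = -11 / 13140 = -0.00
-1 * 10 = -10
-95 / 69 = -1.38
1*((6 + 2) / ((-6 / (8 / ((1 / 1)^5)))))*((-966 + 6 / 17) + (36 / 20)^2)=10265.68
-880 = -880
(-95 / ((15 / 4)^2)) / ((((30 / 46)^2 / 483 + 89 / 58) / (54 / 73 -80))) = 8688835089088 / 24914724435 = 348.74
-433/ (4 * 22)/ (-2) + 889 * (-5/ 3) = -781021/ 528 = -1479.21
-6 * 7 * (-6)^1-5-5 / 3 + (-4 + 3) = 733 / 3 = 244.33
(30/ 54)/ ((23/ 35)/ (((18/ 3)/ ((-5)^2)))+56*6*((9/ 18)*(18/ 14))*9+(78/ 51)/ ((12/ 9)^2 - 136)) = 71876/ 251861271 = 0.00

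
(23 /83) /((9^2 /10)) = 230 /6723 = 0.03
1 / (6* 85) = 1 / 510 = 0.00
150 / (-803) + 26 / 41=0.45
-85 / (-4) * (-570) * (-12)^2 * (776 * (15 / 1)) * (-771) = 15653218248000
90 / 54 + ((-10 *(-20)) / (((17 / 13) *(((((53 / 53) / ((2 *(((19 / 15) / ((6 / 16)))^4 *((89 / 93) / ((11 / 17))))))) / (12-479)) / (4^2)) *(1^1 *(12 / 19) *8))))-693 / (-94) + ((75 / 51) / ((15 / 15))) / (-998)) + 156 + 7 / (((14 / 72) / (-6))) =-17478966834735230877233 / 200703182850225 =-87088637.99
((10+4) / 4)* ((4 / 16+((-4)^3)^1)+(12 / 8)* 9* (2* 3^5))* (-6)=-545769 / 4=-136442.25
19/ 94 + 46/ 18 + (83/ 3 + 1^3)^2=232519/ 282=824.54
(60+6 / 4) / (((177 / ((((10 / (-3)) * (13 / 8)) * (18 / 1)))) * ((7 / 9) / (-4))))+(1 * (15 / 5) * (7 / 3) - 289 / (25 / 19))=-396633 / 10325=-38.41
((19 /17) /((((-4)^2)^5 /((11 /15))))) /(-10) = -209 /2673868800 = -0.00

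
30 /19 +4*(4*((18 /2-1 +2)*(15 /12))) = 3830 /19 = 201.58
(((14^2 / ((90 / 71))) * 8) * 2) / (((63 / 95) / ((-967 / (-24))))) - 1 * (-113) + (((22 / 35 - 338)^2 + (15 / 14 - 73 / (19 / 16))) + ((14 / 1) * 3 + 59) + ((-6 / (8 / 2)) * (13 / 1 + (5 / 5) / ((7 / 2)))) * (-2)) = 2989937566351 / 11311650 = 264323.73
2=2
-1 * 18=-18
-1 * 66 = -66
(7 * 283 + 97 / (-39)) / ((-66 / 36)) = -154324 / 143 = -1079.19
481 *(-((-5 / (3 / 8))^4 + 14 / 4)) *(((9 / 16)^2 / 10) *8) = -2462992727 / 640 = -3848426.14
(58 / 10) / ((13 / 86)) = 2494 / 65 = 38.37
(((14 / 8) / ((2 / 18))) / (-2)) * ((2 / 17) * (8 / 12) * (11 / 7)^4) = -43923 / 11662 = -3.77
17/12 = 1.42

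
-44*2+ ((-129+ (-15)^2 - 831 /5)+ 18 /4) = -153.70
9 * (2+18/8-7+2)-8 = -59/4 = -14.75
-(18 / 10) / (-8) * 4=9 / 10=0.90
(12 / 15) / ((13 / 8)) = 32 / 65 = 0.49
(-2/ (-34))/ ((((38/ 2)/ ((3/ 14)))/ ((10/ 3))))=5/ 2261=0.00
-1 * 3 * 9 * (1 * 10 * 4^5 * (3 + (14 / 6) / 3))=-1044480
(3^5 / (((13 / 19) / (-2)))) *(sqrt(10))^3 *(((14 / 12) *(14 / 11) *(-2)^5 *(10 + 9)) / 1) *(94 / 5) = 17239557888 *sqrt(10) / 143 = 381232648.81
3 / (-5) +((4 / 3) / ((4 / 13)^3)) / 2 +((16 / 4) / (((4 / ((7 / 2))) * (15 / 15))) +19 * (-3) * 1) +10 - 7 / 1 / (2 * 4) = -10603 / 480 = -22.09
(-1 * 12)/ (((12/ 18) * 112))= -9/ 56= -0.16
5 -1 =4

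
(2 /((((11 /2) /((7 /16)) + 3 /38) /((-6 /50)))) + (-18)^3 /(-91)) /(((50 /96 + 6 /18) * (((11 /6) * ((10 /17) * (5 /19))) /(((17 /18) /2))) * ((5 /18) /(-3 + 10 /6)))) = -258545323787904 /431571765625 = -599.08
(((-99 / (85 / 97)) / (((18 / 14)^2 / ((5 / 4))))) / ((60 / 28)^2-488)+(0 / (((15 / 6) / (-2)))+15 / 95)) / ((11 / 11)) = 92164805 / 275432436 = 0.33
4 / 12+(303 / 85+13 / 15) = 4.76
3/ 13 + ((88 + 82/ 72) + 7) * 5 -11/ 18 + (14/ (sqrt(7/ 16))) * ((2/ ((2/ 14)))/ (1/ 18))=74929/ 156 + 2016 * sqrt(7)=5814.15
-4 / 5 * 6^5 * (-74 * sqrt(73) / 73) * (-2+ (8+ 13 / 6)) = 18797184 * sqrt(73) / 365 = 440008.80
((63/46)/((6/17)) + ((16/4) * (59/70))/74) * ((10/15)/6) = 467743/1072260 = 0.44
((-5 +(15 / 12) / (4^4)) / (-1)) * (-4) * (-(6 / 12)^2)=5115 / 1024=5.00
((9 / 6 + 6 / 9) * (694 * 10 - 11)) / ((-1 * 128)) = -90077 / 768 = -117.29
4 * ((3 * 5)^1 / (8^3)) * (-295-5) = -1125 / 32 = -35.16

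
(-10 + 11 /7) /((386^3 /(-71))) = 0.00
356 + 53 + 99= 508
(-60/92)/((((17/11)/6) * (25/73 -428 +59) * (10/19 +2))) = 228855/84180736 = 0.00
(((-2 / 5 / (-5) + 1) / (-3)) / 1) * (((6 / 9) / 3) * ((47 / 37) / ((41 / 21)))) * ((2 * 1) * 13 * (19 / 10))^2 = -120431766 / 948125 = -127.02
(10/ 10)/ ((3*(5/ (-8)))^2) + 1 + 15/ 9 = 664/ 225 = 2.95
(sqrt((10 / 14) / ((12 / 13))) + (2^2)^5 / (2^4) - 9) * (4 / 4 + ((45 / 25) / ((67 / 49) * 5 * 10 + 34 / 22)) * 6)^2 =584140561 * sqrt(1365) / 18407517450 + 6425546171 / 87654845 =74.48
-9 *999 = -8991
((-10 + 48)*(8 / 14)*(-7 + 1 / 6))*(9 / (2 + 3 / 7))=-9348 / 17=-549.88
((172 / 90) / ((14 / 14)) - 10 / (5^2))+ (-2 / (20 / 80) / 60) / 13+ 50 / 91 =8396 / 4095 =2.05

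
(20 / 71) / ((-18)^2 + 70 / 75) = 150 / 173027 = 0.00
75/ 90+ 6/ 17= 121/ 102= 1.19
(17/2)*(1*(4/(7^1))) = 34/7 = 4.86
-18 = -18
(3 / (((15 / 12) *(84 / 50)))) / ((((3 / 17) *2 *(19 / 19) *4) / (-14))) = -85 / 6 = -14.17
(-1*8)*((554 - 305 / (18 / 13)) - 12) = -23164 / 9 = -2573.78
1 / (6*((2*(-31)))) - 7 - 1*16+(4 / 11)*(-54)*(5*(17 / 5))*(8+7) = -20583887 / 4092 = -5030.28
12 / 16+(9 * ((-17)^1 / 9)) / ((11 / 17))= -1123 / 44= -25.52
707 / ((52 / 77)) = 54439 / 52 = 1046.90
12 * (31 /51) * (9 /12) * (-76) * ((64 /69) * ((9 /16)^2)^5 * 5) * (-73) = 749606344448985 /1679332212736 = 446.37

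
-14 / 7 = -2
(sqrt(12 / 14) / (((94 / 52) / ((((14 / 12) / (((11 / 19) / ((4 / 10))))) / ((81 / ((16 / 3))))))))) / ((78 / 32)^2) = 155648*sqrt(42) / 220482405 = 0.00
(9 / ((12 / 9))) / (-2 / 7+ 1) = 189 / 20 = 9.45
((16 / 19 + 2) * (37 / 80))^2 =998001 / 577600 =1.73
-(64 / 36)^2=-256 / 81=-3.16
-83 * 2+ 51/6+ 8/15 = -4709/30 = -156.97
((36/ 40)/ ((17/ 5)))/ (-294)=-3/ 3332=-0.00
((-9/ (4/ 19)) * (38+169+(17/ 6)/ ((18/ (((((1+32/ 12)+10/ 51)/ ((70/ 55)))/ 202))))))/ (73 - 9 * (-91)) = -9.92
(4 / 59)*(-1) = -4 / 59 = -0.07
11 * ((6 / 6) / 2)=5.50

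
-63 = -63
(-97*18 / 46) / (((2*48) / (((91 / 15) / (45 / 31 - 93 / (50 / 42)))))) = 1368185 / 43731648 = 0.03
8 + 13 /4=45 /4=11.25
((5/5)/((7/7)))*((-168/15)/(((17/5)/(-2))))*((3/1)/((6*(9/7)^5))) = 941192/1003833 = 0.94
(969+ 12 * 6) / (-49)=-21.24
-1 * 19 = -19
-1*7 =-7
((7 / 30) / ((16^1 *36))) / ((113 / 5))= 7 / 390528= 0.00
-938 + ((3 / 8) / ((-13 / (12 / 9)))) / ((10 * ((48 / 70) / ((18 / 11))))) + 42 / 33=-2143253 / 2288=-936.74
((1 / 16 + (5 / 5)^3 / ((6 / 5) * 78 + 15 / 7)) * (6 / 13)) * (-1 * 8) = -3911 / 14521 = -0.27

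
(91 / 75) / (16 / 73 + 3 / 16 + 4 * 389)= 106288 / 136341225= 0.00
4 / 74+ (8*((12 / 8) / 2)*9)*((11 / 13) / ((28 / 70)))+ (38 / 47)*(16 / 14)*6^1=18962803 / 158249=119.83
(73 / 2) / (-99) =-73 / 198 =-0.37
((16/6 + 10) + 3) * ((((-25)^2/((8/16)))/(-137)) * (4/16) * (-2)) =29375/411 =71.47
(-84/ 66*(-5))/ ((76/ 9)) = 315/ 418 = 0.75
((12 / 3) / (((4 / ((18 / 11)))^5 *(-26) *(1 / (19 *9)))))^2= 101957062669641 / 1122156737937664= 0.09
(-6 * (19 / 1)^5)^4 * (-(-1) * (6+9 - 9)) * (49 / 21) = 682032478413713865460244024544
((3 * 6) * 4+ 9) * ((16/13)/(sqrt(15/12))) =2592 * sqrt(5)/65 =89.17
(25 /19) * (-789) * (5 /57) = -32875 /361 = -91.07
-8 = -8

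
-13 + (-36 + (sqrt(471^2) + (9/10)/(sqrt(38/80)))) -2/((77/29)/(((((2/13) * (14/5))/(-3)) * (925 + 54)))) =9 * sqrt(190)/95 + 102938/195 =529.19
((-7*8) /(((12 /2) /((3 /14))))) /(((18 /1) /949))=-949 /9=-105.44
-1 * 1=-1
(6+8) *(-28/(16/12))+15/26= -7629/26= -293.42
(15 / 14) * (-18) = -135 / 7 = -19.29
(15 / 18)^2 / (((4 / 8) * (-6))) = -25 / 108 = -0.23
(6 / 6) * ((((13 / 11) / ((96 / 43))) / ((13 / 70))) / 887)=1505 / 468336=0.00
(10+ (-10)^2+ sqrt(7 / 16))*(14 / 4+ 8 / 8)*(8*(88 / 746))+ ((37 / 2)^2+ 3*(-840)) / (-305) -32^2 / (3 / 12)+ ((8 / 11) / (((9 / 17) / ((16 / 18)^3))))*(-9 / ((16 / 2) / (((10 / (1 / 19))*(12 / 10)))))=-4706405352701 / 1216375380+ 396*sqrt(7) / 373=-3866.40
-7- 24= -31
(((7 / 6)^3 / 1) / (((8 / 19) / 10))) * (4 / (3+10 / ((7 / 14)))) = 32585 / 4968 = 6.56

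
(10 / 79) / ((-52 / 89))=-445 / 2054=-0.22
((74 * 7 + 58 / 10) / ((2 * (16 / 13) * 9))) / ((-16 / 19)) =-71877 / 2560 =-28.08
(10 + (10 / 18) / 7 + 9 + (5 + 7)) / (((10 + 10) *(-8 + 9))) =979 / 630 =1.55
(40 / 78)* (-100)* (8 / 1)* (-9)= 48000 / 13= 3692.31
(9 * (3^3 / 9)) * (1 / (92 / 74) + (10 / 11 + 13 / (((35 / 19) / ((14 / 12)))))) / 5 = 339732 / 6325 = 53.71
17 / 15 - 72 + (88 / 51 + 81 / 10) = -10377 / 170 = -61.04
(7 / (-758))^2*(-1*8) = -98 / 143641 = -0.00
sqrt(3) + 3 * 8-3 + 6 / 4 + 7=sqrt(3) + 59 / 2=31.23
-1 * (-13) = 13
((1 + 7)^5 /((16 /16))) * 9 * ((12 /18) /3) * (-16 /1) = -1048576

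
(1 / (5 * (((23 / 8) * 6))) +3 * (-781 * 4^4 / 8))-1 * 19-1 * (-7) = -25870856 / 345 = -74987.99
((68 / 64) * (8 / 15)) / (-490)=-17 / 14700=-0.00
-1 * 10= -10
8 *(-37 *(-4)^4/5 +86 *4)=-62016/5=-12403.20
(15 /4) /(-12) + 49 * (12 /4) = 2347 /16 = 146.69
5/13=0.38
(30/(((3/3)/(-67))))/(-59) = 2010/59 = 34.07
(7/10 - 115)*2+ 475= 1232/5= 246.40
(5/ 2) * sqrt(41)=5 * sqrt(41)/ 2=16.01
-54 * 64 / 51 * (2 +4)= -6912 / 17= -406.59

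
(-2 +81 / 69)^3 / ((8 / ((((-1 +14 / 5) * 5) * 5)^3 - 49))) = -6417.88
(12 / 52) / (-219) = -1 / 949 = -0.00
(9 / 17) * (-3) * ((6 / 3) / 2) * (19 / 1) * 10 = -5130 / 17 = -301.76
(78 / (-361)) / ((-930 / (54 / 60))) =0.00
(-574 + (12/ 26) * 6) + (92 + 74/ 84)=-478.35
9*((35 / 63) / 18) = 5 / 18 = 0.28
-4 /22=-2 /11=-0.18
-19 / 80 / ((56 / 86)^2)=-35131 / 62720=-0.56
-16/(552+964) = -4/379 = -0.01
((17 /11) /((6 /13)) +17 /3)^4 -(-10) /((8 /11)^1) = 125594603245 /18974736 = 6619.04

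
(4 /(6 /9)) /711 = 0.01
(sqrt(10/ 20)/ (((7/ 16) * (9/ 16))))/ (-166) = -64 * sqrt(2)/ 5229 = -0.02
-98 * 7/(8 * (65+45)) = -343/440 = -0.78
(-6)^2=36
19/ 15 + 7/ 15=26/ 15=1.73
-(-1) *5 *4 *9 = 180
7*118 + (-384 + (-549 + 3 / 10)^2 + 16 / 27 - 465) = 812833063 / 2700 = 301049.28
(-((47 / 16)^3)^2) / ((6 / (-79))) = 851558010991 / 100663296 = 8459.47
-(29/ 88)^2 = -841/ 7744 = -0.11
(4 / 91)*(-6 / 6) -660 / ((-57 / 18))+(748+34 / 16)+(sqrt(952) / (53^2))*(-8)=13258001 / 13832 -16*sqrt(238) / 2809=958.41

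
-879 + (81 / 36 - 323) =-4799 / 4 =-1199.75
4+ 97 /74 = 393 /74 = 5.31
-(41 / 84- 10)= 799 / 84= 9.51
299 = 299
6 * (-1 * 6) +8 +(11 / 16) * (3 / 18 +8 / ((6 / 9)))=-1885 / 96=-19.64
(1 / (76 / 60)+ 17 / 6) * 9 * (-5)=-163.03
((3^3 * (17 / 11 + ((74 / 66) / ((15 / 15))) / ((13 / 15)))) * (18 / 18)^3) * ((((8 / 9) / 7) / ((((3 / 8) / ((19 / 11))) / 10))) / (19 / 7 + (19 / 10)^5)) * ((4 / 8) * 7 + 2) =12992000000 / 144751321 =89.75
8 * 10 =80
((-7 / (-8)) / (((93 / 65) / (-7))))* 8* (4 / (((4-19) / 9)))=2548 / 31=82.19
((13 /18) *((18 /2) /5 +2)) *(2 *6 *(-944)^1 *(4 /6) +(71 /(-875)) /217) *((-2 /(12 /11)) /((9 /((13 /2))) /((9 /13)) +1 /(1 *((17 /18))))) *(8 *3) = 5094774860263 /17088750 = 298136.19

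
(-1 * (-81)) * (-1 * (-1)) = 81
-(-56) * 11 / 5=616 / 5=123.20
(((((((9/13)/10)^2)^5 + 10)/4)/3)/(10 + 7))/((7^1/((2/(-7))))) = -1969407026414783826343/984309631801860000000000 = -0.00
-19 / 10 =-1.90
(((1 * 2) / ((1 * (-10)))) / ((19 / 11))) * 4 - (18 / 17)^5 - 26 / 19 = -426564078 / 134886415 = -3.16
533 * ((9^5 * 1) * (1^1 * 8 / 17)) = 251784936 / 17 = 14810878.59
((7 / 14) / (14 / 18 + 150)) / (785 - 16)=9 / 2087066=0.00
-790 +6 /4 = -1577 /2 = -788.50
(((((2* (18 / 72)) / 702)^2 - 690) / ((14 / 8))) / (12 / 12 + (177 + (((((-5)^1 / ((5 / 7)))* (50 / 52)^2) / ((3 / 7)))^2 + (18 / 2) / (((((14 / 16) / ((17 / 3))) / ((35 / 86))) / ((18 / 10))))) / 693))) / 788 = -108725434360543 / 38763098543181231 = -0.00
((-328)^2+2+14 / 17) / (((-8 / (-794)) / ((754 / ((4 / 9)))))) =307958635062 / 17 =18115213827.18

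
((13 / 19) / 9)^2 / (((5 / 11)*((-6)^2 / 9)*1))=1859 / 584820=0.00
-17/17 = -1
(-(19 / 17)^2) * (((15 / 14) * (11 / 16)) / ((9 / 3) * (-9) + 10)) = 59565 / 1100512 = 0.05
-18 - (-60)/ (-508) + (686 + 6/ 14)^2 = 2932066426/ 6223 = 471166.07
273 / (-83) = -3.29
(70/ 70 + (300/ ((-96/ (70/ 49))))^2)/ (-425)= -16409/ 333200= -0.05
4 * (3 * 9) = 108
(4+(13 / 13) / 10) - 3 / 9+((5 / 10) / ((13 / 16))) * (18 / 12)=4.69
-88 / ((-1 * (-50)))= -44 / 25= -1.76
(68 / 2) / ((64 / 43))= 731 / 32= 22.84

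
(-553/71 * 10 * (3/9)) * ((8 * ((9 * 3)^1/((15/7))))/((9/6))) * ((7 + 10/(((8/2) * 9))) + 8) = -17032400/639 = -26654.77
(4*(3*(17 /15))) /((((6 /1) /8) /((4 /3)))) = 1088 /45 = 24.18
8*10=80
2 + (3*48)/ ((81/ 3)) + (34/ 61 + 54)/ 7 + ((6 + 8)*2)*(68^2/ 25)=166338082/ 32025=5194.01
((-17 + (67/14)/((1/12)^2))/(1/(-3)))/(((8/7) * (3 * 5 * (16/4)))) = -941/32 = -29.41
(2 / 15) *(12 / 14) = 4 / 35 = 0.11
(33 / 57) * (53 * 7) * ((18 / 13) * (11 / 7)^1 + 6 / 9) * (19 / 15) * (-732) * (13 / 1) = -110387552 / 15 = -7359170.13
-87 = -87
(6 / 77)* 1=6 / 77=0.08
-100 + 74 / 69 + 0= -6826 / 69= -98.93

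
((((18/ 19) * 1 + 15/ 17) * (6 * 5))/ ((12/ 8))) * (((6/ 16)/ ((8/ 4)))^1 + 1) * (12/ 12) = 2955/ 68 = 43.46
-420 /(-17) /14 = 1.76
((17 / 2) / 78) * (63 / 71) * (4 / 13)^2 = 1428 / 155987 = 0.01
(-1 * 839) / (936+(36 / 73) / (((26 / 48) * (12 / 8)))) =-796211 / 888840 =-0.90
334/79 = 4.23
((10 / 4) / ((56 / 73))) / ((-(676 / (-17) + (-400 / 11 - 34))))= 68255 / 2306528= 0.03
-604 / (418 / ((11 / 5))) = -302 / 95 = -3.18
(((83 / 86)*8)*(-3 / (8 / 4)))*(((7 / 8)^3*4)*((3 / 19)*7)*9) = -16141923 / 52288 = -308.71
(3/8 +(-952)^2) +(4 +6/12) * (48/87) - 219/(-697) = 146553494935/161704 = 906307.17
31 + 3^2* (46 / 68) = 1261 / 34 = 37.09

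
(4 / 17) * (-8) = -32 / 17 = -1.88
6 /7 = 0.86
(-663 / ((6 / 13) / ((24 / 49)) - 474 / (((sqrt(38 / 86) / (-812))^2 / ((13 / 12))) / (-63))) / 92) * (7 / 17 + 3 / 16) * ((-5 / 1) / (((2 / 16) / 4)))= 15701790 / 1096964797948229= 0.00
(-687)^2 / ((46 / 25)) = 11799225 / 46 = 256504.89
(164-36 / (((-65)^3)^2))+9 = 13047468078089 / 75418890625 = 173.00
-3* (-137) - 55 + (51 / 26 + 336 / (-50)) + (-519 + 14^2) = 18357 / 650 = 28.24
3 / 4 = 0.75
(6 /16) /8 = 3 /64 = 0.05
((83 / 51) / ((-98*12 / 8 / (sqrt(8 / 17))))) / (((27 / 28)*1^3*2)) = -332*sqrt(34) / 491589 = -0.00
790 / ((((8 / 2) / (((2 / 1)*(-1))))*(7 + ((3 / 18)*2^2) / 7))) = -8295 / 149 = -55.67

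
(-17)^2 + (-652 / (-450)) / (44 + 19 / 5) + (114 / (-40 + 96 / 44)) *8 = 74078161 / 279630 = 264.91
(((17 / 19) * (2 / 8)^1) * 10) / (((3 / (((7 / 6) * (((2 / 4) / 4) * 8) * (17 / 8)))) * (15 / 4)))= 2023 / 4104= 0.49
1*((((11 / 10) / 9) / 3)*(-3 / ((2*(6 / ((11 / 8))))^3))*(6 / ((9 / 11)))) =-161051 / 119439360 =-0.00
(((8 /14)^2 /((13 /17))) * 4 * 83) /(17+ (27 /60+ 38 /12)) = 5418240 /787969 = 6.88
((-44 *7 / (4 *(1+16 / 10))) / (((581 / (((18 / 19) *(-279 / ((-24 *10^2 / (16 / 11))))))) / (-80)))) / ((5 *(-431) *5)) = -13392 / 220898275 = -0.00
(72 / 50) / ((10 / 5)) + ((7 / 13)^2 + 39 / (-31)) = -32498 / 130975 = -0.25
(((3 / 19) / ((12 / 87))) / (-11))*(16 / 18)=-58 / 627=-0.09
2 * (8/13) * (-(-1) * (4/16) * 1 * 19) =76/13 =5.85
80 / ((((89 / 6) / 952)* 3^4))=152320 / 2403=63.39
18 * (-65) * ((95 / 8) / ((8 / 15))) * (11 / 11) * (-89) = 74192625 / 32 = 2318519.53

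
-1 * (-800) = 800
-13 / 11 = -1.18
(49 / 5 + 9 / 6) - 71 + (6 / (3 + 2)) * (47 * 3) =219 / 2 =109.50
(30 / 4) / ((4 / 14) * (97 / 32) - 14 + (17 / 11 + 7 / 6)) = -27720 / 38519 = -0.72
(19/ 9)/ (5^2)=19/ 225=0.08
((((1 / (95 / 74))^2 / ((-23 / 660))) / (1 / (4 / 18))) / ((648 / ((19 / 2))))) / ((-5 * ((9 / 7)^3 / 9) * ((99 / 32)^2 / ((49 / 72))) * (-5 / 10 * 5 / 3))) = -11780496896 / 2873966497875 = -0.00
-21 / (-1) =21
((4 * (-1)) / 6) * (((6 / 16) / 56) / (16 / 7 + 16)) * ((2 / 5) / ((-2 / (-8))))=-1 / 2560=-0.00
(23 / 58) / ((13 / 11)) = 253 / 754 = 0.34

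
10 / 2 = 5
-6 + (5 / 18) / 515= -6.00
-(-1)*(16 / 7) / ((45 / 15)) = 16 / 21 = 0.76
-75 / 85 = -15 / 17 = -0.88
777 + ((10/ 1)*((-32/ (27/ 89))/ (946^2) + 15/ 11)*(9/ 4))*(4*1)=603878129/ 671187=899.72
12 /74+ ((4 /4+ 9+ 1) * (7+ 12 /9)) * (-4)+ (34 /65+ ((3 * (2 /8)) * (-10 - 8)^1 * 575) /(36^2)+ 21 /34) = -485849033 /1308320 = -371.35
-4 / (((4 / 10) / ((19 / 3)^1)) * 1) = -190 / 3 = -63.33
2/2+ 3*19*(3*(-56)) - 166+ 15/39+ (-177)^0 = -126615/13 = -9739.62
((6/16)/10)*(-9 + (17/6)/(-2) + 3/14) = -857/2240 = -0.38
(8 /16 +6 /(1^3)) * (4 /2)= 13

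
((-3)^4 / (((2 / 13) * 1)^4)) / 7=2313441 / 112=20655.72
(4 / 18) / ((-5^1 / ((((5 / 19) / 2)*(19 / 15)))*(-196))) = 1 / 26460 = 0.00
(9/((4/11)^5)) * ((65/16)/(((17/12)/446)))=63029724615/34816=1810366.63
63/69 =21/23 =0.91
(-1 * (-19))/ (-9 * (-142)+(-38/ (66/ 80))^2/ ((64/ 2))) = 20691/ 1463942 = 0.01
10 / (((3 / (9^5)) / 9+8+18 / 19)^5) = 4319535169304714662779462212121930 / 24769371476274225394348932148172634049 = 0.00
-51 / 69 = -17 / 23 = -0.74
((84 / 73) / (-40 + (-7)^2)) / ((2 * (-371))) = -2 / 11607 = -0.00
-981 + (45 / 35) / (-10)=-68679 / 70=-981.13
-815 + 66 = -749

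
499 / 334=1.49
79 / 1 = 79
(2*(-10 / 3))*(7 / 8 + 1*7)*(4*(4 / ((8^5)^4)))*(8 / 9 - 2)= 175 / 216172782113783808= 0.00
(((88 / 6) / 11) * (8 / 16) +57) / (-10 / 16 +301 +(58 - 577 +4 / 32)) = -346 / 1311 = -0.26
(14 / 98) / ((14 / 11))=11 / 98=0.11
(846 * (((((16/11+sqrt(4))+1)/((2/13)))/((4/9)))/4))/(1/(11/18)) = 269451/32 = 8420.34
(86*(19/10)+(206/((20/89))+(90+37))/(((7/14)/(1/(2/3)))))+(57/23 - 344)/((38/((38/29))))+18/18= 4380487/1334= 3283.72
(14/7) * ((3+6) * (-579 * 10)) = -104220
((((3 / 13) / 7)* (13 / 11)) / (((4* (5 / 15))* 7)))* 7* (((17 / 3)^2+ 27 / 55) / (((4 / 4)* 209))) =8069 / 1770230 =0.00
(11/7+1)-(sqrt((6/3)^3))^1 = 18/7-2*sqrt(2) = -0.26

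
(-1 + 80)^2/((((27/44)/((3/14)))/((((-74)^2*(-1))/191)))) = -751865752/12033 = -62483.65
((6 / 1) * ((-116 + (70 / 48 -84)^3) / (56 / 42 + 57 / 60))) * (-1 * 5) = 194394068125 / 26304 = 7390285.44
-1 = -1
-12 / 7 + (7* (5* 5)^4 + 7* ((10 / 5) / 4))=38281275 / 14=2734376.79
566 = 566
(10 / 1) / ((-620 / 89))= -89 / 62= -1.44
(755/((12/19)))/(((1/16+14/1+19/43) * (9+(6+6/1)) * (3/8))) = 19738720/1886031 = 10.47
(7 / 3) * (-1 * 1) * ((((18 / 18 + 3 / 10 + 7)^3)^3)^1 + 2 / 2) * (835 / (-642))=24281462175194970123 / 42800000000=567323882.60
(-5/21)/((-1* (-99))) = -5/2079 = -0.00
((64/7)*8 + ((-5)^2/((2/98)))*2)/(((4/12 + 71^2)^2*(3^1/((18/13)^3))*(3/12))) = 77253588/219857584219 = 0.00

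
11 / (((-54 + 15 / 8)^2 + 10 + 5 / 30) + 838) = 2112 / 684515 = 0.00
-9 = -9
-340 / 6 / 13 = -4.36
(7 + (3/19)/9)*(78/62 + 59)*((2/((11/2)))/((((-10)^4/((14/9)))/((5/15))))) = 104608/13119975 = 0.01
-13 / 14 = -0.93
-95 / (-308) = 95 / 308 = 0.31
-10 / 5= -2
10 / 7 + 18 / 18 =17 / 7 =2.43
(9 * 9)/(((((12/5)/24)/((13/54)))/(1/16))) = 195/16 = 12.19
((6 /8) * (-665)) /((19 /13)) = -1365 /4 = -341.25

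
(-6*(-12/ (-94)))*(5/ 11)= -180/ 517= -0.35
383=383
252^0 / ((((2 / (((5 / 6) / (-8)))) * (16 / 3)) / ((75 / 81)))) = -125 / 13824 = -0.01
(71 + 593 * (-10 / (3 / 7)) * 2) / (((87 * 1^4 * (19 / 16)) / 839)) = -1111601168 / 4959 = -224158.33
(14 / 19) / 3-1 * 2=-100 / 57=-1.75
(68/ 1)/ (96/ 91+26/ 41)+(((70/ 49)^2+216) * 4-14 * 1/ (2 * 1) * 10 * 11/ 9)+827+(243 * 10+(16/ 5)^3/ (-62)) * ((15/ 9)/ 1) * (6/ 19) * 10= 14440.56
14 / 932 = 7 / 466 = 0.02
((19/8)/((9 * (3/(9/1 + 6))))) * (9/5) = 19/8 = 2.38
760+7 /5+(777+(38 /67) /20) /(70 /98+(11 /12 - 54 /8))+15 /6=88174217 /144050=612.11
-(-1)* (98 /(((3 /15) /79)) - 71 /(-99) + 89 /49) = 187794500 /4851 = 38712.53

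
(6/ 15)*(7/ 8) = 7/ 20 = 0.35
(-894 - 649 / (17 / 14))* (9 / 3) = -72852 / 17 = -4285.41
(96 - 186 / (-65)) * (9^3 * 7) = 32791878 / 65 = 504490.43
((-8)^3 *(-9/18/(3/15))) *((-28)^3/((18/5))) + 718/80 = -2809852769/360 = -7805146.58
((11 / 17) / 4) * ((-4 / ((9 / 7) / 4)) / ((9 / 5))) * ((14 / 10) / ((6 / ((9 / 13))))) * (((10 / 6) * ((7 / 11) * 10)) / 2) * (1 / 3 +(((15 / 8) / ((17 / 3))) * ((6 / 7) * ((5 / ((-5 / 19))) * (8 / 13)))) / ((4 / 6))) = 52768100 / 11868363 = 4.45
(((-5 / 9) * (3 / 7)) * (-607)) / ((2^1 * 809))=3035 / 33978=0.09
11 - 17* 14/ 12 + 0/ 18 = -53/ 6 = -8.83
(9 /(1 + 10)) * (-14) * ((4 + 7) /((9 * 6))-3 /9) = 49 /33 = 1.48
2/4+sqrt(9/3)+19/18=14/9+sqrt(3)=3.29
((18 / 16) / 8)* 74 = 333 / 32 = 10.41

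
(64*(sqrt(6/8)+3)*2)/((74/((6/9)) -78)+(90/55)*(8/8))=14.29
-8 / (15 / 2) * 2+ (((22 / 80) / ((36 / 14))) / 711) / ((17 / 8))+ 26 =25962953 / 1087830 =23.87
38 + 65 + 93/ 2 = 299/ 2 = 149.50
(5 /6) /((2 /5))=25 /12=2.08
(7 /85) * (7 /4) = 49 /340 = 0.14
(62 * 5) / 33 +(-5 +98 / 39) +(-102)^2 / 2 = 2234621 / 429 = 5208.91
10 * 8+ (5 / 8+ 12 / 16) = 651 / 8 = 81.38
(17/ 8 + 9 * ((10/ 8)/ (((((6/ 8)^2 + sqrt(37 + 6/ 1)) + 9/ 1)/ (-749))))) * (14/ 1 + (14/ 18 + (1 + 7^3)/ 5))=-43510.36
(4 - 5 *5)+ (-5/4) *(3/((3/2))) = -47/2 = -23.50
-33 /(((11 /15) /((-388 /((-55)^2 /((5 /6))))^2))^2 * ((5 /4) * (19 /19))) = -5665873984 /884230384125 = -0.01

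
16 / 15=1.07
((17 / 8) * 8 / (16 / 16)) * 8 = 136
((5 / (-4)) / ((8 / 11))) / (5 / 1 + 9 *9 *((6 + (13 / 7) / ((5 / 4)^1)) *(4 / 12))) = -175 / 21088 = -0.01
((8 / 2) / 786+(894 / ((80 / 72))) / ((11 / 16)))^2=639924751066756 / 467208225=1369677.84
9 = 9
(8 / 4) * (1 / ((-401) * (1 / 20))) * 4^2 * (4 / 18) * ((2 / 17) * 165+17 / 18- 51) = 6001280 / 552177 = 10.87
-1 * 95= -95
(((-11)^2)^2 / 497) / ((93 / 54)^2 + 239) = 431244 / 3542119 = 0.12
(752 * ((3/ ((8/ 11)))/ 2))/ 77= 141/ 7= 20.14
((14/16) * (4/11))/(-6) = -7/132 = -0.05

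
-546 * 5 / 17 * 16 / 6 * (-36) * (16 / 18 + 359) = 94319680 / 17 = 5548216.47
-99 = -99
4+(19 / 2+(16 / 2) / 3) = 97 / 6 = 16.17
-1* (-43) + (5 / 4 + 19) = 253 / 4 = 63.25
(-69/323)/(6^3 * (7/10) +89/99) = -0.00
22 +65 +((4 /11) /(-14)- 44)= 3309 /77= 42.97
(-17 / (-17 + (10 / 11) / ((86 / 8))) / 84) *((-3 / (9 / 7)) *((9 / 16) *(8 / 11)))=-731 / 64008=-0.01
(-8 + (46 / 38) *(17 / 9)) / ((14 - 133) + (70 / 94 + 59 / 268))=12306292 / 254237841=0.05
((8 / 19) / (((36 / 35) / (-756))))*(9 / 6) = -8820 / 19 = -464.21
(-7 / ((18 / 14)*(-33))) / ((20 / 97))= 4753 / 5940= 0.80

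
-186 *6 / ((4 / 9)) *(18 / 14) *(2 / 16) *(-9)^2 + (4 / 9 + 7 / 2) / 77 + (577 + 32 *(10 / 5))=-177667393 / 5544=-32046.79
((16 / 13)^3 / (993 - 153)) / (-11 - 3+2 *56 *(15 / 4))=256 / 46829055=0.00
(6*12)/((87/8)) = 192/29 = 6.62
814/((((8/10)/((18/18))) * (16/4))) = 2035/8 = 254.38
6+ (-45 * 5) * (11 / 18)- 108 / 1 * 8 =-1991 / 2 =-995.50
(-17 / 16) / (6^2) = -17 / 576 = -0.03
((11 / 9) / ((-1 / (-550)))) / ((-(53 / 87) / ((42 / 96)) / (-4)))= 614075 / 318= 1931.05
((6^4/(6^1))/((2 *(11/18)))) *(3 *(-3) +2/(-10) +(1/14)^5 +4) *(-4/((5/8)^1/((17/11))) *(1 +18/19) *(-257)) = -4394337411844008/965982325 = -4549086.77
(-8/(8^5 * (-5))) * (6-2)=1/5120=0.00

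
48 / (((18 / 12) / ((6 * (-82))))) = -15744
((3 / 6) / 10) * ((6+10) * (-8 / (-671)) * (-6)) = -0.06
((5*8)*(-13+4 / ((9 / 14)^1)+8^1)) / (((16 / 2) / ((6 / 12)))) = 55 / 18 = 3.06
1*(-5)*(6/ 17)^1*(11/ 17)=-330/ 289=-1.14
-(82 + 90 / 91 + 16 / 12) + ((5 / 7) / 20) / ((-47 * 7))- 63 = -52928243 / 359268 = -147.32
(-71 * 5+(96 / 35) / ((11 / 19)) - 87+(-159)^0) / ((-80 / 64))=671844 / 1925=349.01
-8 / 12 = -2 / 3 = -0.67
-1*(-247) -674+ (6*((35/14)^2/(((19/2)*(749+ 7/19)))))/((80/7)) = -4632091/10848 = -427.00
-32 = -32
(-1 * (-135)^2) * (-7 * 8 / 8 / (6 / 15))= 637875 / 2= 318937.50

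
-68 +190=122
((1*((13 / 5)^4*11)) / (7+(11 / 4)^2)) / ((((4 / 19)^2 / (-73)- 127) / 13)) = -1722104459504 / 487384594375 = -3.53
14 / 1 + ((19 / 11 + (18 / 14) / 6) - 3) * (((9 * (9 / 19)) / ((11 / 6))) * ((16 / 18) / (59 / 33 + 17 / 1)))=3148304 / 226765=13.88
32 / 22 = 16 / 11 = 1.45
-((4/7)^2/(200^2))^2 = -1/15006250000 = -0.00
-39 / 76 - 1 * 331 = -25195 / 76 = -331.51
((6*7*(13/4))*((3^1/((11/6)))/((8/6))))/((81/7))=637/44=14.48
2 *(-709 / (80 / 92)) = -16307 / 10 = -1630.70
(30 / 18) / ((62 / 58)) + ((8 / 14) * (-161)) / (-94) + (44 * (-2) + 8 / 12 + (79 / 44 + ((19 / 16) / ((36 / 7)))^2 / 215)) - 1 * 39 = -139474453092317 / 1143235399680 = -122.00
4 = 4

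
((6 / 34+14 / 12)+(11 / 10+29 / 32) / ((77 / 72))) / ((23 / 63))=758487 / 86020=8.82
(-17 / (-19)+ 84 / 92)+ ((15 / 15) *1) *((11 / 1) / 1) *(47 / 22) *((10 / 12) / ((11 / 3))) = 7.15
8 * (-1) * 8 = -64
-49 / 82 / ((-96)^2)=-0.00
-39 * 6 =-234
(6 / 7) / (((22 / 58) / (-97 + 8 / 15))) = -83926 / 385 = -217.99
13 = 13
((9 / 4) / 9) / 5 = 1 / 20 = 0.05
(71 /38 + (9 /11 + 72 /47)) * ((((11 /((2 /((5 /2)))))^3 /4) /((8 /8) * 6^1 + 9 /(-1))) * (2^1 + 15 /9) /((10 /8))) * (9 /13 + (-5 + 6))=-30335053925 /6686784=-4536.57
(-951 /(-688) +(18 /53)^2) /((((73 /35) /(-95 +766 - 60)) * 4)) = 61893985335 /564316864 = 109.68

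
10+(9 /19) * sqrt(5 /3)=3 * sqrt(15) /19+10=10.61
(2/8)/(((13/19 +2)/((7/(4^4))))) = 133/52224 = 0.00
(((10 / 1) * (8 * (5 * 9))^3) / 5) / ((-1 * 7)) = -93312000 / 7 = -13330285.71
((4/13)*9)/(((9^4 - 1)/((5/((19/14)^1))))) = 63/40508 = 0.00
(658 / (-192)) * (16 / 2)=-329 / 12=-27.42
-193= -193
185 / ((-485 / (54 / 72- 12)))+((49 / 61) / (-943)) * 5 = 95680735 / 22318924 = 4.29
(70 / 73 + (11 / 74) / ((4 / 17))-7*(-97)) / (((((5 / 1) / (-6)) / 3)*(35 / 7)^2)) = -98.01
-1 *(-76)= 76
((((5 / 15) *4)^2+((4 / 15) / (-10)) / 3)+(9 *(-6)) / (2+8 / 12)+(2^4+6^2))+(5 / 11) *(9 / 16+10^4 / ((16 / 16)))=181337473 / 39600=4579.23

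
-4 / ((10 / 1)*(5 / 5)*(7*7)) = -2 / 245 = -0.01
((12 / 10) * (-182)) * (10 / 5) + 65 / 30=-13039 / 30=-434.63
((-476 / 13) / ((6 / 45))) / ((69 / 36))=-42840 / 299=-143.28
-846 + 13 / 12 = -10139 / 12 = -844.92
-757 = -757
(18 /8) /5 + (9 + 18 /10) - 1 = 41 /4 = 10.25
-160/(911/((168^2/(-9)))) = 501760/911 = 550.78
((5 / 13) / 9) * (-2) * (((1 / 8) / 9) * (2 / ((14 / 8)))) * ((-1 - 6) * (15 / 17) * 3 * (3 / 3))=50 / 1989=0.03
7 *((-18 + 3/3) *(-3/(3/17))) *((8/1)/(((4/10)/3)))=121380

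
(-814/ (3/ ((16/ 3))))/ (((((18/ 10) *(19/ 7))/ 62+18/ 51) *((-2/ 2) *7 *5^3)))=13727296/ 3583575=3.83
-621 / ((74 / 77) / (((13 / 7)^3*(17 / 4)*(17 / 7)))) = -4337227323 / 101528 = -42719.52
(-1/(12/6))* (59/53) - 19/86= -1772/2279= -0.78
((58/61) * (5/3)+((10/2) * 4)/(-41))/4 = 4115/15006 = 0.27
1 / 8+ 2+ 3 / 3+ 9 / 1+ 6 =145 / 8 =18.12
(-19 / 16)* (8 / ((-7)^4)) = -19 / 4802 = -0.00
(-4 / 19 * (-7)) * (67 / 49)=2.02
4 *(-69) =-276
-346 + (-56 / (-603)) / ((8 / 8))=-208582 / 603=-345.91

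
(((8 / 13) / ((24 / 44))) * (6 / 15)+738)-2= 143608 / 195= 736.45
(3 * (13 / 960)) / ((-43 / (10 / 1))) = -13 / 1376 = -0.01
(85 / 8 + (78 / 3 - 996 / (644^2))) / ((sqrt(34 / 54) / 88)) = 250613715 * sqrt(51) / 440657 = 4061.53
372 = 372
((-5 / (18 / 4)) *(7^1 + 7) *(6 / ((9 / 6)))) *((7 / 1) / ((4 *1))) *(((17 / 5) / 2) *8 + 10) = -23128 / 9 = -2569.78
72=72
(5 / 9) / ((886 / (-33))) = -55 / 2658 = -0.02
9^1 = 9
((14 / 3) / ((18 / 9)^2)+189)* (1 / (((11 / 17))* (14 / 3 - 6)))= -19397 / 88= -220.42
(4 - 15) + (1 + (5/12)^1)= -9.58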